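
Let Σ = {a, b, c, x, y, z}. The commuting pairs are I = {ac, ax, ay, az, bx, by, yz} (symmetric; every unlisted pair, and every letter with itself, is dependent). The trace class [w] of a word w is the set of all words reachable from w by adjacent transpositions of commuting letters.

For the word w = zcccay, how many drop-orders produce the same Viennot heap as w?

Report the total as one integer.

6

piece 0:z — minimal
piece 1:c rests on {0:z}
piece 2:c rests on {1:c}
piece 3:c rests on {2:c}
piece 4:a — minimal
piece 5:y rests on {3:c}
minimal pieces: {0:z, 4:a}
ways to finish when only these pieces remain (= sum over removing one remaining piece with nothing left below it):
  1 left: {4}→1  {5}→1
  2 left: {3,5}→1  {4,5}→2
  3 left: {2,3,5}→1  {3,4,5}→3
  4 left: {1,2,3,5}→1  {2,3,4,5}→4
  placing 0:z first → 5 extensions
  placing 4:a first → 1 extensions
total linear extensions = 6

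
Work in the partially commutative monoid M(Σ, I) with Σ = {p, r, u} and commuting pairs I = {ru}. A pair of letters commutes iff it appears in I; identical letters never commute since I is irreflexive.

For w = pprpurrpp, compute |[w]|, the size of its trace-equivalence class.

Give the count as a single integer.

3

#0=p has no predecessor
#1=p depends on [0:p]
#2=r depends on [1:p]
#3=p depends on [2:r]
#4=u depends on [3:p]
#5=r depends on [3:p]
#6=r depends on [5:r]
#7=p depends on [4:u, 6:r]
#8=p depends on [7:p]
sources: [0:p]
N(rest) = Σ N(rest − s) over sources s of rest; N(one piece) = 1:
  size 1 → [8]=1
  size 2 → [7,8]=1
  size 3 → [4,7,8]=1  [6,7,8]=1
  size 4 → [4,6,7,8]=2  [5,6,7,8]=1
  size 5 → [4,5,6,7,8]=3
  size 6 → [3,4,5,6,7,8]=3
  size 7 → [2,3,4,5,6,7,8]=3
  first=0(p) contributes 3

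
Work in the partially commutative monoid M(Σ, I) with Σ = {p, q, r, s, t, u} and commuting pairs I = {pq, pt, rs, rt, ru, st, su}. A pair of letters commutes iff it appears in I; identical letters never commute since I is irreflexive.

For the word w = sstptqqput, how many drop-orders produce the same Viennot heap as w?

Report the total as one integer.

53

#0=s has no predecessor
#1=s depends on [0:s]
#2=t has no predecessor
#3=p depends on [1:s]
#4=t depends on [2:t]
#5=q depends on [1:s, 4:t]
#6=q depends on [5:q]
#7=p depends on [3:p]
#8=u depends on [6:q, 7:p]
#9=t depends on [8:u]
sources: [0:s, 2:t]
N(rest) = Σ N(rest − s) over sources s of rest; N(one piece) = 1:
  size 1 → [9]=1
  size 2 → [8,9]=1
  size 3 → [6,8,9]=1  [7,8,9]=1
  size 4 → [3,7,8,9]=1  [5,6,8,9]=1  [6,7,8,9]=2
  size 5 → [3,6,7,8,9]=3  [4,5,6,8,9]=1  [5,6,7,8,9]=3
  size 6 → [2,4,5,6,8,9]=1  [3,5,6,7,8,9]=6  [4,5,6,7,8,9]=4
  size 7 → [1,3,5,6,7,8,9]=6  [2,4,5,6,7,8,9]=5  [3,4,5,6,7,8,9]=10
  size 8 → [0,1,3,5,6,7,8,9]=6  [1,3,4,5,6,7,8,9]=16  [2,3,4,5,6,7,8,9]=15
  first=0(s) contributes 31
  first=2(t) contributes 22
|[w]| = 53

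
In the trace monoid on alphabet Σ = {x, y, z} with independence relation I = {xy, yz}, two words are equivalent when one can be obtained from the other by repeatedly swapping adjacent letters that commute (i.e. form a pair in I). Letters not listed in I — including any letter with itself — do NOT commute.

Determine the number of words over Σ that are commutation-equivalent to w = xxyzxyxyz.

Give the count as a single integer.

drop 0:x onto floor
drop 1:x onto {0:x}
drop 2:y onto floor
drop 3:z onto {1:x}
drop 4:x onto {3:z}
drop 5:y onto {2:y}
drop 6:x onto {4:x}
drop 7:y onto {5:y}
drop 8:z onto {6:x}
ground layer = {0:x, 2:y}
drop-orders for the pieces not yet dropped (sum over which currently-grounded one goes next):
  1 to go: {7} 1  {8} 1
  2 to go: {5,7} 1  {6,8} 1  {7,8} 2
  3 to go: {2,5,7} 1  {4,6,8} 1  {5,7,8} 3  {6,7,8} 3
  4 to go: {2,5,7,8} 4  {3,4,6,8} 1  {4,6,7,8} 4  {5,6,7,8} 6
  5 to go: {1,3,4,6,8} 1  {2,5,6,7,8} 10  {3,4,6,7,8} 5  {4,5,6,7,8} 10
  6 to go: {0,1,3,4,6,8} 1  {1,3,4,6,7,8} 6  {2,4,5,6,7,8} 20  {3,4,5,6,7,8} 15
  7 to go: {0,1,3,4,6,7,8} 7  {1,3,4,5,6,7,8} 21  {2,3,4,5,6,7,8} 35
  if 0:x drops first: 56 orders
  if 2:y drops first: 28 orders
heap linearizations: 84

84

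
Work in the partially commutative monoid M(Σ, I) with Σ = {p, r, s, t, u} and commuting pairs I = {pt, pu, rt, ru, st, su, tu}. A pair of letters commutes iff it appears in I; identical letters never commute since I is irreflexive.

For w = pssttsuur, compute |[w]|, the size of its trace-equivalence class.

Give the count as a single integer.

756

drop 0:p onto floor
drop 1:s onto {0:p}
drop 2:s onto {1:s}
drop 3:t onto floor
drop 4:t onto {3:t}
drop 5:s onto {2:s}
drop 6:u onto floor
drop 7:u onto {6:u}
drop 8:r onto {5:s}
ground layer = {0:p, 3:t, 6:u}
drop-orders for the pieces not yet dropped (sum over which currently-grounded one goes next):
  1 to go: {4} 1  {7} 1  {8} 1
  2 to go: {3,4} 1  {4,7} 2  {4,8} 2  {5,8} 1  {6,7} 1  {7,8} 2
  3 to go: {2,5,8} 1  {3,4,7} 3  {3,4,8} 3  {4,5,8} 3  {4,6,7} 3  {4,7,8} 6  {5,7,8} 3  {6,7,8} 3
  4 to go: {1,2,5,8} 1  {2,4,5,8} 4  {2,5,7,8} 4  {3,4,5,8} 6  {3,4,6,7} 6  {3,4,7,8} 12  {4,5,7,8} 12  {4,6,7,8} 12  {5,6,7,8} 6
  5 to go: {0,1,2,5,8} 1  {1,2,4,5,8} 5  {1,2,5,7,8} 5  {2,3,4,5,8} 10  {2,4,5,7,8} 20  {2,5,6,7,8} 10  {3,4,5,7,8} 30  {3,4,6,7,8} 30  {4,5,6,7,8} 30
  6 to go: {0,1,2,4,5,8} 6  {0,1,2,5,7,8} 6  {1,2,3,4,5,8} 15  {1,2,4,5,7,8} 30  {1,2,5,6,7,8} 15  {2,3,4,5,7,8} 60  {2,4,5,6,7,8} 60  {3,4,5,6,7,8} 90
  7 to go: {0,1,2,3,4,5,8} 21  {0,1,2,4,5,7,8} 42  {0,1,2,5,6,7,8} 21  {1,2,3,4,5,7,8} 105  {1,2,4,5,6,7,8} 105  {2,3,4,5,6,7,8} 210
  if 0:p drops first: 420 orders
  if 3:t drops first: 168 orders
  if 6:u drops first: 168 orders
heap linearizations: 756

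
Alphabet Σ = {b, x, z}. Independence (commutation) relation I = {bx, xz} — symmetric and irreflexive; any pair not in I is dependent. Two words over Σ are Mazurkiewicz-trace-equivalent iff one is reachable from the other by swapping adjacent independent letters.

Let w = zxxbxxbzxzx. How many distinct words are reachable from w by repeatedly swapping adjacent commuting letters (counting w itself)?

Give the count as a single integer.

462

#0=z has no predecessor
#1=x has no predecessor
#2=x depends on [1:x]
#3=b depends on [0:z]
#4=x depends on [2:x]
#5=x depends on [4:x]
#6=b depends on [3:b]
#7=z depends on [6:b]
#8=x depends on [5:x]
#9=z depends on [7:z]
#10=x depends on [8:x]
sources: [0:z, 1:x]
N(rest) = Σ N(rest − s) over sources s of rest; N(one piece) = 1:
  size 1 → [9]=1  [10]=1
  size 2 → [7,9]=1  [8,10]=1  [9,10]=2
  size 3 → [5,8,10]=1  [6,7,9]=1  [7,9,10]=3  [8,9,10]=3
  size 4 → [3,6,7,9]=1  [4,5,8,10]=1  [5,8,9,10]=4  [6,7,9,10]=4  [7,8,9,10]=6
  size 5 → [0,3,6,7,9]=1  [2,4,5,8,10]=1  [3,6,7,9,10]=5  [4,5,8,9,10]=5  [5,7,8,9,10]=10  [6,7,8,9,10]=10
  size 6 → [0,3,6,7,9,10]=6  [1,2,4,5,8,10]=1  [2,4,5,8,9,10]=6  [3,6,7,8,9,10]=15  [4,5,7,8,9,10]=15  [5,6,7,8,9,10]=20
  size 7 → [0,3,6,7,8,9,10]=21  [1,2,4,5,8,9,10]=7  [2,4,5,7,8,9,10]=21  [3,5,6,7,8,9,10]=35  [4,5,6,7,8,9,10]=35
  size 8 → [0,3,5,6,7,8,9,10]=56  [1,2,4,5,7,8,9,10]=28  [2,4,5,6,7,8,9,10]=56  [3,4,5,6,7,8,9,10]=70
  size 9 → [0,3,4,5,6,7,8,9,10]=126  [1,2,4,5,6,7,8,9,10]=84  [2,3,4,5,6,7,8,9,10]=126
  first=0(z) contributes 210
  first=1(x) contributes 252
|[w]| = 462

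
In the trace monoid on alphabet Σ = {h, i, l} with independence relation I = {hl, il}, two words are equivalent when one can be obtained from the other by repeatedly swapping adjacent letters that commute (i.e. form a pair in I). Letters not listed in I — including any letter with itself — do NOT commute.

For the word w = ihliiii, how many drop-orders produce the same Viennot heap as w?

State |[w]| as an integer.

7

0(i) covers ∅
1(h) covers 0:i
2(l) covers ∅
3(i) covers 1:h
4(i) covers 3:i
5(i) covers 4:i
6(i) covers 5:i
floor of heap: 0:i, 2:l
completions by unplaced set U, small U first (add the entries for U minus each lowest piece of U):
  |U|=1: {2}:1  {6}:1
  |U|=2: {2,6}:2  {5,6}:1
  |U|=3: {2,5,6}:3  {4,5,6}:1
  |U|=4: {2,4,5,6}:4  {3,4,5,6}:1
  |U|=5: {1,3,4,5,6}:1  {2,3,4,5,6}:5
  start at 0(i): 6
  start at 2(l): 1
sum over floor = 7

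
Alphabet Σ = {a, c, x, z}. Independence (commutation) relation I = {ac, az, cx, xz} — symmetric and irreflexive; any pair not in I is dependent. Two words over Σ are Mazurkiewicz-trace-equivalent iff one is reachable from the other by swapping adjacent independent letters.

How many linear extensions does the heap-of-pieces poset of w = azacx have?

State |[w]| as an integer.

piece 0:a — minimal
piece 1:z — minimal
piece 2:a rests on {0:a}
piece 3:c rests on {1:z}
piece 4:x rests on {2:a}
minimal pieces: {0:a, 1:z}
ways to finish when only these pieces remain (= sum over removing one remaining piece with nothing left below it):
  1 left: {3}→1  {4}→1
  2 left: {1,3}→1  {2,4}→1  {3,4}→2
  3 left: {0,2,4}→1  {1,3,4}→3  {2,3,4}→3
  placing 0:a first → 6 extensions
  placing 1:z first → 4 extensions
total linear extensions = 10

10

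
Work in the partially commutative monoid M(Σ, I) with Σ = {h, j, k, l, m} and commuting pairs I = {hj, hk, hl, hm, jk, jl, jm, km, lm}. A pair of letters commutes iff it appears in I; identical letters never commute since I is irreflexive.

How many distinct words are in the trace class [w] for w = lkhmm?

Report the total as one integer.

drop 0:l onto floor
drop 1:k onto {0:l}
drop 2:h onto floor
drop 3:m onto floor
drop 4:m onto {3:m}
ground layer = {0:l, 2:h, 3:m}
drop-orders for the pieces not yet dropped (sum over which currently-grounded one goes next):
  1 to go: {1} 1  {2} 1  {4} 1
  2 to go: {0,1} 1  {1,2} 2  {1,4} 2  {2,4} 2  {3,4} 1
  3 to go: {0,1,2} 3  {0,1,4} 3  {1,2,4} 6  {1,3,4} 3  {2,3,4} 3
  if 0:l drops first: 12 orders
  if 2:h drops first: 6 orders
  if 3:m drops first: 12 orders
heap linearizations: 30

30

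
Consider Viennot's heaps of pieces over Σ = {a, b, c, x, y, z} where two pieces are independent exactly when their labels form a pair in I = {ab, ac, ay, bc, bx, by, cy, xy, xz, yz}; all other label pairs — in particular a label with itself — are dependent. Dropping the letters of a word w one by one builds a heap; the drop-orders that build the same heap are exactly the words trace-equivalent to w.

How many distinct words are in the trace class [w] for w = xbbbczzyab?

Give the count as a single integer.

drop 0:x onto floor
drop 1:b onto floor
drop 2:b onto {1:b}
drop 3:b onto {2:b}
drop 4:c onto {0:x}
drop 5:z onto {3:b, 4:c}
drop 6:z onto {5:z}
drop 7:y onto floor
drop 8:a onto {6:z}
drop 9:b onto {6:z}
ground layer = {0:x, 1:b, 7:y}
drop-orders for the pieces not yet dropped (sum over which currently-grounded one goes next):
  1 to go: {7} 1  {8} 1  {9} 1
  2 to go: {7,8} 2  {7,9} 2  {8,9} 2
  3 to go: {6,8,9} 2  {7,8,9} 6
  4 to go: {5,6,8,9} 2  {6,7,8,9} 8
  5 to go: {3,5,6,8,9} 2  {4,5,6,8,9} 2  {5,6,7,8,9} 10
  6 to go: {0,4,5,6,8,9} 2  {2,3,5,6,8,9} 2  {3,4,5,6,8,9} 4  {3,5,6,7,8,9} 12  {4,5,6,7,8,9} 12
  7 to go: {0,3,4,5,6,8,9} 6  {0,4,5,6,7,8,9} 14  {1,2,3,5,6,8,9} 2  {2,3,4,5,6,8,9} 6  {2,3,5,6,7,8,9} 14  {3,4,5,6,7,8,9} 28
  8 to go: {0,2,3,4,5,6,8,9} 12  {0,3,4,5,6,7,8,9} 48  {1,2,3,4,5,6,8,9} 8  {1,2,3,5,6,7,8,9} 16  {2,3,4,5,6,7,8,9} 48
  if 0:x drops first: 72 orders
  if 1:b drops first: 108 orders
  if 7:y drops first: 20 orders
heap linearizations: 200

200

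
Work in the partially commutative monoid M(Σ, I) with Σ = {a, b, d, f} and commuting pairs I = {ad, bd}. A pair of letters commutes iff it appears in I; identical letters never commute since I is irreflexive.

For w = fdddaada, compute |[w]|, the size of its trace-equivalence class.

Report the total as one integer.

35

#0=f has no predecessor
#1=d depends on [0:f]
#2=d depends on [1:d]
#3=d depends on [2:d]
#4=a depends on [0:f]
#5=a depends on [4:a]
#6=d depends on [3:d]
#7=a depends on [5:a]
sources: [0:f]
N(rest) = Σ N(rest − s) over sources s of rest; N(one piece) = 1:
  size 1 → [6]=1  [7]=1
  size 2 → [3,6]=1  [5,7]=1  [6,7]=2
  size 3 → [2,3,6]=1  [3,6,7]=3  [4,5,7]=1  [5,6,7]=3
  size 4 → [1,2,3,6]=1  [2,3,6,7]=4  [3,5,6,7]=6  [4,5,6,7]=4
  size 5 → [1,2,3,6,7]=5  [2,3,5,6,7]=10  [3,4,5,6,7]=10
  size 6 → [1,2,3,5,6,7]=15  [2,3,4,5,6,7]=20
  first=0(f) contributes 35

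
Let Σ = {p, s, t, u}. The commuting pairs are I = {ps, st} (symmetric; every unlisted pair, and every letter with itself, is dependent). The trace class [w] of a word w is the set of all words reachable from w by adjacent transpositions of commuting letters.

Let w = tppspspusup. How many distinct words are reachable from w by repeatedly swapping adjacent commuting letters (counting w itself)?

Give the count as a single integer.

21

drop 0:t onto floor
drop 1:p onto {0:t}
drop 2:p onto {1:p}
drop 3:s onto floor
drop 4:p onto {2:p}
drop 5:s onto {3:s}
drop 6:p onto {4:p}
drop 7:u onto {5:s, 6:p}
drop 8:s onto {7:u}
drop 9:u onto {8:s}
drop 10:p onto {9:u}
ground layer = {0:t, 3:s}
drop-orders for the pieces not yet dropped (sum over which currently-grounded one goes next):
  1 to go: {10} 1
  2 to go: {9,10} 1
  3 to go: {8,9,10} 1
  4 to go: {7,8,9,10} 1
  5 to go: {5,7,8,9,10} 1  {6,7,8,9,10} 1
  6 to go: {3,5,7,8,9,10} 1  {4,6,7,8,9,10} 1  {5,6,7,8,9,10} 2
  7 to go: {2,4,6,7,8,9,10} 1  {3,5,6,7,8,9,10} 3  {4,5,6,7,8,9,10} 3
  8 to go: {1,2,4,6,7,8,9,10} 1  {2,4,5,6,7,8,9,10} 4  {3,4,5,6,7,8,9,10} 6
  9 to go: {0,1,2,4,6,7,8,9,10} 1  {1,2,4,5,6,7,8,9,10} 5  {2,3,4,5,6,7,8,9,10} 10
  if 0:t drops first: 15 orders
  if 3:s drops first: 6 orders
heap linearizations: 21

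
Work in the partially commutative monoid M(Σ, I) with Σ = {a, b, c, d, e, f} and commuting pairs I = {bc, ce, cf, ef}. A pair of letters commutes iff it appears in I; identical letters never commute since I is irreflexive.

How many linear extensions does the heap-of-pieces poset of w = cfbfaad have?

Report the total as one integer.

4

#0=c has no predecessor
#1=f has no predecessor
#2=b depends on [1:f]
#3=f depends on [2:b]
#4=a depends on [0:c, 3:f]
#5=a depends on [4:a]
#6=d depends on [5:a]
sources: [0:c, 1:f]
N(rest) = Σ N(rest − s) over sources s of rest; N(one piece) = 1:
  size 1 → [6]=1
  size 2 → [5,6]=1
  size 3 → [4,5,6]=1
  size 4 → [0,4,5,6]=1  [3,4,5,6]=1
  size 5 → [0,3,4,5,6]=2  [2,3,4,5,6]=1
  first=0(c) contributes 1
  first=1(f) contributes 3
|[w]| = 4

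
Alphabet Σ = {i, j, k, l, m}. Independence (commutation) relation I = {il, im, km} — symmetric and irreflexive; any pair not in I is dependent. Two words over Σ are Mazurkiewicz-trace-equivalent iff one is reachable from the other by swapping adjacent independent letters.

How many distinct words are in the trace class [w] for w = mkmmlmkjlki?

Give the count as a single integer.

0(m) covers ∅
1(k) covers ∅
2(m) covers 0:m
3(m) covers 2:m
4(l) covers 1:k, 3:m
5(m) covers 4:l
6(k) covers 4:l
7(j) covers 5:m, 6:k
8(l) covers 7:j
9(k) covers 8:l
10(i) covers 9:k
floor of heap: 0:m, 1:k
completions by unplaced set U, small U first (add the entries for U minus each lowest piece of U):
  |U|=1: {10}:1
  |U|=2: {9,10}:1
  |U|=3: {8,9,10}:1
  |U|=4: {7,8,9,10}:1
  |U|=5: {5,7,8,9,10}:1  {6,7,8,9,10}:1
  |U|=6: {5,6,7,8,9,10}:2
  |U|=7: {4,5,6,7,8,9,10}:2
  |U|=8: {1,4,5,6,7,8,9,10}:2  {3,4,5,6,7,8,9,10}:2
  |U|=9: {1,3,4,5,6,7,8,9,10}:4  {2,3,4,5,6,7,8,9,10}:2
  start at 0(m): 6
  start at 1(k): 2
sum over floor = 8

8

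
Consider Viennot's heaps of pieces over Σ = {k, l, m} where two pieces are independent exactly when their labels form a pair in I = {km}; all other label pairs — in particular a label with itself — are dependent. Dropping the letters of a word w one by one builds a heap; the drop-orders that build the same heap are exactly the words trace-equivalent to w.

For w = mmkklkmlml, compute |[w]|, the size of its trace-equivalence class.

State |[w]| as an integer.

#0=m has no predecessor
#1=m depends on [0:m]
#2=k has no predecessor
#3=k depends on [2:k]
#4=l depends on [1:m, 3:k]
#5=k depends on [4:l]
#6=m depends on [4:l]
#7=l depends on [5:k, 6:m]
#8=m depends on [7:l]
#9=l depends on [8:m]
sources: [0:m, 2:k]
N(rest) = Σ N(rest − s) over sources s of rest; N(one piece) = 1:
  size 1 → [9]=1
  size 2 → [8,9]=1
  size 3 → [7,8,9]=1
  size 4 → [5,7,8,9]=1  [6,7,8,9]=1
  size 5 → [5,6,7,8,9]=2
  size 6 → [4,5,6,7,8,9]=2
  size 7 → [1,4,5,6,7,8,9]=2  [3,4,5,6,7,8,9]=2
  size 8 → [0,1,4,5,6,7,8,9]=2  [1,3,4,5,6,7,8,9]=4  [2,3,4,5,6,7,8,9]=2
  first=0(m) contributes 6
  first=2(k) contributes 6
|[w]| = 12

12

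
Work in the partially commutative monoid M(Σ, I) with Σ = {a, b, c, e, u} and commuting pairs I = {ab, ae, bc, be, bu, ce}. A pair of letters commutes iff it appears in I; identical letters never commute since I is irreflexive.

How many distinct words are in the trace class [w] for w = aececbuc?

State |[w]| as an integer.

80

#0=a has no predecessor
#1=e has no predecessor
#2=c depends on [0:a]
#3=e depends on [1:e]
#4=c depends on [2:c]
#5=b has no predecessor
#6=u depends on [3:e, 4:c]
#7=c depends on [6:u]
sources: [0:a, 1:e, 5:b]
N(rest) = Σ N(rest − s) over sources s of rest; N(one piece) = 1:
  size 1 → [5]=1  [7]=1
  size 2 → [5,7]=2  [6,7]=1
  size 3 → [3,6,7]=1  [4,6,7]=1  [5,6,7]=3
  size 4 → [1,3,6,7]=1  [2,4,6,7]=1  [3,4,6,7]=2  [3,5,6,7]=4  [4,5,6,7]=4
  size 5 → [0,2,4,6,7]=1  [1,3,4,6,7]=3  [1,3,5,6,7]=5  [2,3,4,6,7]=3  [2,4,5,6,7]=5  [3,4,5,6,7]=10
  size 6 → [0,2,3,4,6,7]=4  [0,2,4,5,6,7]=6  [1,2,3,4,6,7]=6  [1,3,4,5,6,7]=18  [2,3,4,5,6,7]=18
  first=0(a) contributes 42
  first=1(e) contributes 28
  first=5(b) contributes 10
|[w]| = 80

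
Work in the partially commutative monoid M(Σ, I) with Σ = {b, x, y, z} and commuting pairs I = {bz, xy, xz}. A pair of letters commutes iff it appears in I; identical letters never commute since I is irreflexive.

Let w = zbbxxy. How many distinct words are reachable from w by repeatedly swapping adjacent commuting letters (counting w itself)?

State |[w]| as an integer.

12

drop 0:z onto floor
drop 1:b onto floor
drop 2:b onto {1:b}
drop 3:x onto {2:b}
drop 4:x onto {3:x}
drop 5:y onto {0:z, 2:b}
ground layer = {0:z, 1:b}
drop-orders for the pieces not yet dropped (sum over which currently-grounded one goes next):
  1 to go: {4} 1  {5} 1
  2 to go: {0,5} 1  {3,4} 1  {4,5} 2
  3 to go: {0,4,5} 3  {3,4,5} 3
  4 to go: {0,3,4,5} 6  {2,3,4,5} 3
  if 0:z drops first: 3 orders
  if 1:b drops first: 9 orders
heap linearizations: 12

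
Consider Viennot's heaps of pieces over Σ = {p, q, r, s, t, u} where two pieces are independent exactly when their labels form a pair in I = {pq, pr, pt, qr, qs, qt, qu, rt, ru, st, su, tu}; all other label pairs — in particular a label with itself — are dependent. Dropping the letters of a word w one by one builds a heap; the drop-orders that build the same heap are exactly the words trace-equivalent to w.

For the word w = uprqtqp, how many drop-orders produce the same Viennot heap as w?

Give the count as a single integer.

420

#0=u has no predecessor
#1=p depends on [0:u]
#2=r has no predecessor
#3=q has no predecessor
#4=t has no predecessor
#5=q depends on [3:q]
#6=p depends on [1:p]
sources: [0:u, 2:r, 3:q, 4:t]
N(rest) = Σ N(rest − s) over sources s of rest; N(one piece) = 1:
  size 1 → [2]=1  [4]=1  [5]=1  [6]=1
  size 2 → [1,6]=1  [2,4]=2  [2,5]=2  [2,6]=2  [3,5]=1  [4,5]=2  [4,6]=2  [5,6]=2
  size 3 → [0,1,6]=1  [1,2,6]=3  [1,4,6]=3  [1,5,6]=3  [2,3,5]=3  [2,4,5]=6  [2,4,6]=6  [2,5,6]=6  [3,4,5]=3  [3,5,6]=3  [4,5,6]=6
  size 4 → [0,1,2,6]=4  [0,1,4,6]=4  [0,1,5,6]=4  [1,2,4,6]=12  [1,2,5,6]=12  [1,3,5,6]=6  [1,4,5,6]=12  [2,3,4,5]=12  [2,3,5,6]=12  [2,4,5,6]=24  [3,4,5,6]=12
  size 5 → [0,1,2,4,6]=20  [0,1,2,5,6]=20  [0,1,3,5,6]=10  [0,1,4,5,6]=20  [1,2,3,5,6]=30  [1,2,4,5,6]=60  [1,3,4,5,6]=30  [2,3,4,5,6]=60
  first=0(u) contributes 180
  first=2(r) contributes 60
  first=3(q) contributes 120
  first=4(t) contributes 60
|[w]| = 420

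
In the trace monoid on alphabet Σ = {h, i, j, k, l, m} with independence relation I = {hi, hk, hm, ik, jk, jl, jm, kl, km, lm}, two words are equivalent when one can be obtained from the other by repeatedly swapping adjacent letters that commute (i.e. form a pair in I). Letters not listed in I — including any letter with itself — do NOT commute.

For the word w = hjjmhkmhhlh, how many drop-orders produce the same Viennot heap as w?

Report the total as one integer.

0(h) covers ∅
1(j) covers 0:h
2(j) covers 1:j
3(m) covers ∅
4(h) covers 2:j
5(k) covers ∅
6(m) covers 3:m
7(h) covers 4:h
8(h) covers 7:h
9(l) covers 8:h
10(h) covers 9:l
floor of heap: 0:h, 3:m, 5:k
completions by unplaced set U, small U first (add the entries for U minus each lowest piece of U):
  |U|=1: {5}:1  {6}:1  {10}:1
  |U|=2: {3,6}:1  {5,6}:2  {5,10}:2  {6,10}:2  {9,10}:1
  |U|=3: {3,5,6}:3  {3,6,10}:3  {5,6,10}:6  {5,9,10}:3  {6,9,10}:3  {8,9,10}:1
  |U|=4: {3,5,6,10}:12  {3,6,9,10}:6  {5,6,9,10}:12  {5,8,9,10}:4  {6,8,9,10}:4  {7,8,9,10}:1
  |U|=5: {3,5,6,9,10}:30  {3,6,8,9,10}:10  {4,7,8,9,10}:1  {5,6,8,9,10}:20  {5,7,8,9,10}:5  {6,7,8,9,10}:5
  |U|=6: {2,4,7,8,9,10}:1  {3,5,6,8,9,10}:60  {3,6,7,8,9,10}:15  {4,5,7,8,9,10}:6  {4,6,7,8,9,10}:6  {5,6,7,8,9,10}:30
  |U|=7: {1,2,4,7,8,9,10}:1  {2,4,5,7,8,9,10}:7  {2,4,6,7,8,9,10}:7  {3,4,6,7,8,9,10}:21  {3,5,6,7,8,9,10}:105  {4,5,6,7,8,9,10}:42
  |U|=8: {0,1,2,4,7,8,9,10}:1  {1,2,4,5,7,8,9,10}:8  {1,2,4,6,7,8,9,10}:8  {2,3,4,6,7,8,9,10}:28  {2,4,5,6,7,8,9,10}:56  {3,4,5,6,7,8,9,10}:168
  |U|=9: {0,1,2,4,5,7,8,9,10}:9  {0,1,2,4,6,7,8,9,10}:9  {1,2,3,4,6,7,8,9,10}:36  {1,2,4,5,6,7,8,9,10}:72  {2,3,4,5,6,7,8,9,10}:252
  start at 0(h): 360
  start at 3(m): 90
  start at 5(k): 45
sum over floor = 495

495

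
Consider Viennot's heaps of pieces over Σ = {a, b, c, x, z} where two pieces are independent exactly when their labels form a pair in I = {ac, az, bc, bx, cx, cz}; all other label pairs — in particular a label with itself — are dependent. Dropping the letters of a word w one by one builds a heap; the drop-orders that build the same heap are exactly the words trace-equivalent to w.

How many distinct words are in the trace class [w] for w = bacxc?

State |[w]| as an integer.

drop 0:b onto floor
drop 1:a onto {0:b}
drop 2:c onto floor
drop 3:x onto {1:a}
drop 4:c onto {2:c}
ground layer = {0:b, 2:c}
drop-orders for the pieces not yet dropped (sum over which currently-grounded one goes next):
  1 to go: {3} 1  {4} 1
  2 to go: {1,3} 1  {2,4} 1  {3,4} 2
  3 to go: {0,1,3} 1  {1,3,4} 3  {2,3,4} 3
  if 0:b drops first: 6 orders
  if 2:c drops first: 4 orders
heap linearizations: 10

10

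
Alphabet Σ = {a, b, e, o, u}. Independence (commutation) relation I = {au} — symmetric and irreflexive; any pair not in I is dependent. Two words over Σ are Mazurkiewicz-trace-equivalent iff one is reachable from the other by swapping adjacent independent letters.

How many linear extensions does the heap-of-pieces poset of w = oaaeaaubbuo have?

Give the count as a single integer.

3

#0=o has no predecessor
#1=a depends on [0:o]
#2=a depends on [1:a]
#3=e depends on [2:a]
#4=a depends on [3:e]
#5=a depends on [4:a]
#6=u depends on [3:e]
#7=b depends on [5:a, 6:u]
#8=b depends on [7:b]
#9=u depends on [8:b]
#10=o depends on [9:u]
sources: [0:o]
N(rest) = Σ N(rest − s) over sources s of rest; N(one piece) = 1:
  size 1 → [10]=1
  size 2 → [9,10]=1
  size 3 → [8,9,10]=1
  size 4 → [7,8,9,10]=1
  size 5 → [5,7,8,9,10]=1  [6,7,8,9,10]=1
  size 6 → [4,5,7,8,9,10]=1  [5,6,7,8,9,10]=2
  size 7 → [4,5,6,7,8,9,10]=3
  size 8 → [3,4,5,6,7,8,9,10]=3
  size 9 → [2,3,4,5,6,7,8,9,10]=3
  first=0(o) contributes 3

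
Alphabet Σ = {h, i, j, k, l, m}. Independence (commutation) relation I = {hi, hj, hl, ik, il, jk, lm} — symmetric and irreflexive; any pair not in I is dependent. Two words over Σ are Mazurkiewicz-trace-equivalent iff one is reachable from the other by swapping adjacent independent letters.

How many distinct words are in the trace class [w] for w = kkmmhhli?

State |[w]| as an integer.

#0=k has no predecessor
#1=k depends on [0:k]
#2=m depends on [1:k]
#3=m depends on [2:m]
#4=h depends on [3:m]
#5=h depends on [4:h]
#6=l depends on [1:k]
#7=i depends on [3:m]
sources: [0:k]
N(rest) = Σ N(rest − s) over sources s of rest; N(one piece) = 1:
  size 1 → [5]=1  [6]=1  [7]=1
  size 2 → [4,5]=1  [5,6]=2  [5,7]=2  [6,7]=2
  size 3 → [4,5,6]=3  [4,5,7]=3  [5,6,7]=6
  size 4 → [3,4,5,7]=3  [4,5,6,7]=12
  size 5 → [2,3,4,5,7]=3  [3,4,5,6,7]=15
  size 6 → [2,3,4,5,6,7]=18
  first=0(k) contributes 18

18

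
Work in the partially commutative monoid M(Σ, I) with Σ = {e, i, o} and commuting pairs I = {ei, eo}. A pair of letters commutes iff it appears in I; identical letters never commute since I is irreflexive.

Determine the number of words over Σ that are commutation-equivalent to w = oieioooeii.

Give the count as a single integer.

45

0(o) covers ∅
1(i) covers 0:o
2(e) covers ∅
3(i) covers 1:i
4(o) covers 3:i
5(o) covers 4:o
6(o) covers 5:o
7(e) covers 2:e
8(i) covers 6:o
9(i) covers 8:i
floor of heap: 0:o, 2:e
completions by unplaced set U, small U first (add the entries for U minus each lowest piece of U):
  |U|=1: {7}:1  {9}:1
  |U|=2: {2,7}:1  {7,9}:2  {8,9}:1
  |U|=3: {2,7,9}:3  {6,8,9}:1  {7,8,9}:3
  |U|=4: {2,7,8,9}:6  {5,6,8,9}:1  {6,7,8,9}:4
  |U|=5: {2,6,7,8,9}:10  {4,5,6,8,9}:1  {5,6,7,8,9}:5
  |U|=6: {2,5,6,7,8,9}:15  {3,4,5,6,8,9}:1  {4,5,6,7,8,9}:6
  |U|=7: {1,3,4,5,6,8,9}:1  {2,4,5,6,7,8,9}:21  {3,4,5,6,7,8,9}:7
  |U|=8: {0,1,3,4,5,6,8,9}:1  {1,3,4,5,6,7,8,9}:8  {2,3,4,5,6,7,8,9}:28
  start at 0(o): 36
  start at 2(e): 9
sum over floor = 45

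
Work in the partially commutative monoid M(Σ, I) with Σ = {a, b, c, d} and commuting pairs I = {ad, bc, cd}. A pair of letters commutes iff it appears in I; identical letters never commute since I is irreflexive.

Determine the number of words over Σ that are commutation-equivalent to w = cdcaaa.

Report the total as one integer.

6

0(c) covers ∅
1(d) covers ∅
2(c) covers 0:c
3(a) covers 2:c
4(a) covers 3:a
5(a) covers 4:a
floor of heap: 0:c, 1:d
completions by unplaced set U, small U first (add the entries for U minus each lowest piece of U):
  |U|=1: {1}:1  {5}:1
  |U|=2: {1,5}:2  {4,5}:1
  |U|=3: {1,4,5}:3  {3,4,5}:1
  |U|=4: {1,3,4,5}:4  {2,3,4,5}:1
  start at 0(c): 5
  start at 1(d): 1
sum over floor = 6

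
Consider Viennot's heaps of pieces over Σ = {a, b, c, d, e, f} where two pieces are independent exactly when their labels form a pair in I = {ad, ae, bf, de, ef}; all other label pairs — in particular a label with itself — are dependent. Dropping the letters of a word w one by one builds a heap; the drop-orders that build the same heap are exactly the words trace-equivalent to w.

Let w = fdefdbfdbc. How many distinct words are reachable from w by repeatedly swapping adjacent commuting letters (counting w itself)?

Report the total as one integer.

#0=f has no predecessor
#1=d depends on [0:f]
#2=e has no predecessor
#3=f depends on [1:d]
#4=d depends on [3:f]
#5=b depends on [2:e, 4:d]
#6=f depends on [4:d]
#7=d depends on [5:b, 6:f]
#8=b depends on [7:d]
#9=c depends on [8:b]
sources: [0:f, 2:e]
N(rest) = Σ N(rest − s) over sources s of rest; N(one piece) = 1:
  size 1 → [9]=1
  size 2 → [8,9]=1
  size 3 → [7,8,9]=1
  size 4 → [5,7,8,9]=1  [6,7,8,9]=1
  size 5 → [2,5,7,8,9]=1  [5,6,7,8,9]=2
  size 6 → [2,5,6,7,8,9]=3  [4,5,6,7,8,9]=2
  size 7 → [2,4,5,6,7,8,9]=5  [3,4,5,6,7,8,9]=2
  size 8 → [1,3,4,5,6,7,8,9]=2  [2,3,4,5,6,7,8,9]=7
  first=0(f) contributes 9
  first=2(e) contributes 2
|[w]| = 11

11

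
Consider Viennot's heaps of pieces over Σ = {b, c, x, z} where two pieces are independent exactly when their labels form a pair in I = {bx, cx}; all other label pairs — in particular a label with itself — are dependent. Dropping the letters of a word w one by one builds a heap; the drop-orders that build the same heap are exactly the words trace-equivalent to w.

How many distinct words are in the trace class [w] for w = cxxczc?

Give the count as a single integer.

6

piece 0:c — minimal
piece 1:x — minimal
piece 2:x rests on {1:x}
piece 3:c rests on {0:c}
piece 4:z rests on {2:x, 3:c}
piece 5:c rests on {4:z}
minimal pieces: {0:c, 1:x}
ways to finish when only these pieces remain (= sum over removing one remaining piece with nothing left below it):
  1 left: {5}→1
  2 left: {4,5}→1
  3 left: {2,4,5}→1  {3,4,5}→1
  4 left: {0,3,4,5}→1  {1,2,4,5}→1  {2,3,4,5}→2
  placing 0:c first → 3 extensions
  placing 1:x first → 3 extensions
total linear extensions = 6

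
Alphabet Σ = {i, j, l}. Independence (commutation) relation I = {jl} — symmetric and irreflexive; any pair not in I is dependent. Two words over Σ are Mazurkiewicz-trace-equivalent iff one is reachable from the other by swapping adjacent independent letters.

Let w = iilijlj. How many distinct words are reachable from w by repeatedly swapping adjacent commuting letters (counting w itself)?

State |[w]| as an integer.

3

0(i) covers ∅
1(i) covers 0:i
2(l) covers 1:i
3(i) covers 2:l
4(j) covers 3:i
5(l) covers 3:i
6(j) covers 4:j
floor of heap: 0:i
completions by unplaced set U, small U first (add the entries for U minus each lowest piece of U):
  |U|=1: {5}:1  {6}:1
  |U|=2: {4,6}:1  {5,6}:2
  |U|=3: {4,5,6}:3
  |U|=4: {3,4,5,6}:3
  |U|=5: {2,3,4,5,6}:3
  start at 0(i): 3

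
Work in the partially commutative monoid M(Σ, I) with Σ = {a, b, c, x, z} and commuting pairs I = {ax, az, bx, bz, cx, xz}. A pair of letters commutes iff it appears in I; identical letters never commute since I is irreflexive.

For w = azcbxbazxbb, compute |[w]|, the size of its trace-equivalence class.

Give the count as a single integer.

660

0(a) covers ∅
1(z) covers ∅
2(c) covers 0:a, 1:z
3(b) covers 2:c
4(x) covers ∅
5(b) covers 3:b
6(a) covers 5:b
7(z) covers 2:c
8(x) covers 4:x
9(b) covers 6:a
10(b) covers 9:b
floor of heap: 0:a, 1:z, 4:x
completions by unplaced set U, small U first (add the entries for U minus each lowest piece of U):
  |U|=1: {7}:1  {8}:1  {10}:1
  |U|=2: {4,8}:1  {7,8}:2  {7,10}:2  {8,10}:2  {9,10}:1
  |U|=3: {4,7,8}:3  {4,8,10}:3  {6,9,10}:1  {7,8,10}:6  {7,9,10}:3  {8,9,10}:3
  |U|=4: {4,7,8,10}:12  {4,8,9,10}:6  {5,6,9,10}:1  {6,7,9,10}:4  {6,8,9,10}:4  {7,8,9,10}:12
  |U|=5: {3,5,6,9,10}:1  {4,6,8,9,10}:10  {4,7,8,9,10}:30  {5,6,7,9,10}:5  {5,6,8,9,10}:5  {6,7,8,9,10}:20
  |U|=6: {3,5,6,7,9,10}:6  {3,5,6,8,9,10}:6  {4,5,6,8,9,10}:15  {4,6,7,8,9,10}:60  {5,6,7,8,9,10}:30
  |U|=7: {2,3,5,6,7,9,10}:6  {3,4,5,6,8,9,10}:21  {3,5,6,7,8,9,10}:42  {4,5,6,7,8,9,10}:105
  |U|=8: {0,2,3,5,6,7,9,10}:6  {1,2,3,5,6,7,9,10}:6  {2,3,5,6,7,8,9,10}:48  {3,4,5,6,7,8,9,10}:168
  |U|=9: {0,1,2,3,5,6,7,9,10}:12  {0,2,3,5,6,7,8,9,10}:54  {1,2,3,5,6,7,8,9,10}:54  {2,3,4,5,6,7,8,9,10}:216
  start at 0(a): 270
  start at 1(z): 270
  start at 4(x): 120
sum over floor = 660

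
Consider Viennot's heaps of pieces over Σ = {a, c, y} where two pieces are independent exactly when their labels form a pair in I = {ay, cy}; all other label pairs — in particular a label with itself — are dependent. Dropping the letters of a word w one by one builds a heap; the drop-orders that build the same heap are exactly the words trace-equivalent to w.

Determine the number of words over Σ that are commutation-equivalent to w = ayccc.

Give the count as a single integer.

5

drop 0:a onto floor
drop 1:y onto floor
drop 2:c onto {0:a}
drop 3:c onto {2:c}
drop 4:c onto {3:c}
ground layer = {0:a, 1:y}
drop-orders for the pieces not yet dropped (sum over which currently-grounded one goes next):
  1 to go: {1} 1  {4} 1
  2 to go: {1,4} 2  {3,4} 1
  3 to go: {1,3,4} 3  {2,3,4} 1
  if 0:a drops first: 4 orders
  if 1:y drops first: 1 orders
heap linearizations: 5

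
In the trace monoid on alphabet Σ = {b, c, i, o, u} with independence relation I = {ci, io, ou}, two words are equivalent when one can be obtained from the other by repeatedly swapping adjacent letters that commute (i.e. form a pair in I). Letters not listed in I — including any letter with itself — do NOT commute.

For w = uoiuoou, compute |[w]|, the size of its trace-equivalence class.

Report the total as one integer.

piece 0:u — minimal
piece 1:o — minimal
piece 2:i rests on {0:u}
piece 3:u rests on {2:i}
piece 4:o rests on {1:o}
piece 5:o rests on {4:o}
piece 6:u rests on {3:u}
minimal pieces: {0:u, 1:o}
ways to finish when only these pieces remain (= sum over removing one remaining piece with nothing left below it):
  1 left: {5}→1  {6}→1
  2 left: {3,6}→1  {4,5}→1  {5,6}→2
  3 left: {1,4,5}→1  {2,3,6}→1  {3,5,6}→3  {4,5,6}→3
  4 left: {0,2,3,6}→1  {1,4,5,6}→4  {2,3,5,6}→4  {3,4,5,6}→6
  5 left: {0,2,3,5,6}→5  {1,3,4,5,6}→10  {2,3,4,5,6}→10
  placing 0:u first → 20 extensions
  placing 1:o first → 15 extensions
total linear extensions = 35

35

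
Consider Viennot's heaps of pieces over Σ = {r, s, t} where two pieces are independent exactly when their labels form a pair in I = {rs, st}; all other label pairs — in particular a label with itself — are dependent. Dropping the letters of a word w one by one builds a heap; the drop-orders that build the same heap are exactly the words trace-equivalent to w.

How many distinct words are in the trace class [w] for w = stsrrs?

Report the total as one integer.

20

piece 0:s — minimal
piece 1:t — minimal
piece 2:s rests on {0:s}
piece 3:r rests on {1:t}
piece 4:r rests on {3:r}
piece 5:s rests on {2:s}
minimal pieces: {0:s, 1:t}
ways to finish when only these pieces remain (= sum over removing one remaining piece with nothing left below it):
  1 left: {4}→1  {5}→1
  2 left: {2,5}→1  {3,4}→1  {4,5}→2
  3 left: {0,2,5}→1  {1,3,4}→1  {2,4,5}→3  {3,4,5}→3
  4 left: {0,2,4,5}→4  {1,3,4,5}→4  {2,3,4,5}→6
  placing 0:s first → 10 extensions
  placing 1:t first → 10 extensions
total linear extensions = 20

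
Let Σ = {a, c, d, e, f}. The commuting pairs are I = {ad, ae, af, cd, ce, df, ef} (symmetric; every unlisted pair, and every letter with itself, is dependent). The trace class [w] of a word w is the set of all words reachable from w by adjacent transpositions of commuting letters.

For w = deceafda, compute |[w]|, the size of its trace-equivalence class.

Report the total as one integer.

0(d) covers ∅
1(e) covers 0:d
2(c) covers ∅
3(e) covers 1:e
4(a) covers 2:c
5(f) covers 2:c
6(d) covers 3:e
7(a) covers 4:a
floor of heap: 0:d, 2:c
completions by unplaced set U, small U first (add the entries for U minus each lowest piece of U):
  |U|=1: {5}:1  {6}:1  {7}:1
  |U|=2: {3,6}:1  {4,7}:1  {5,6}:2  {5,7}:2  {6,7}:2
  |U|=3: {1,3,6}:1  {3,5,6}:3  {3,6,7}:3  {4,5,7}:3  {4,6,7}:3  {5,6,7}:6
  |U|=4: {0,1,3,6}:1  {1,3,5,6}:4  {1,3,6,7}:4  {2,4,5,7}:3  {3,4,6,7}:6  {3,5,6,7}:12  {4,5,6,7}:12
  |U|=5: {0,1,3,5,6}:5  {0,1,3,6,7}:5  {1,3,4,6,7}:10  {1,3,5,6,7}:20  {2,4,5,6,7}:15  {3,4,5,6,7}:30
  |U|=6: {0,1,3,4,6,7}:15  {0,1,3,5,6,7}:30  {1,3,4,5,6,7}:60  {2,3,4,5,6,7}:45
  start at 0(d): 105
  start at 2(c): 105
sum over floor = 210

210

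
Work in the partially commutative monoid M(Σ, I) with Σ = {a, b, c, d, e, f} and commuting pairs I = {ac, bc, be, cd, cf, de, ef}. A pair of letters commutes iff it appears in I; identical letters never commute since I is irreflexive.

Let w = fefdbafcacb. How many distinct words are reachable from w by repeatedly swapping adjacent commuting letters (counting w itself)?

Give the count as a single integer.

0(f) covers ∅
1(e) covers ∅
2(f) covers 0:f
3(d) covers 2:f
4(b) covers 3:d
5(a) covers 1:e, 4:b
6(f) covers 5:a
7(c) covers 1:e
8(a) covers 6:f
9(c) covers 7:c
10(b) covers 8:a
floor of heap: 0:f, 1:e
completions by unplaced set U, small U first (add the entries for U minus each lowest piece of U):
  |U|=1: {9}:1  {10}:1
  |U|=2: {7,9}:1  {8,10}:1  {9,10}:2
  |U|=3: {6,8,10}:1  {7,9,10}:3  {8,9,10}:3
  |U|=4: {5,6,8,10}:1  {6,8,9,10}:4  {7,8,9,10}:6
  |U|=5: {4,5,6,8,10}:1  {5,6,8,9,10}:5  {6,7,8,9,10}:10
  |U|=6: {3,4,5,6,8,10}:1  {4,5,6,8,9,10}:6  {5,6,7,8,9,10}:15
  |U|=7: {1,5,6,7,8,9,10}:15  {2,3,4,5,6,8,10}:1  {3,4,5,6,8,9,10}:7  {4,5,6,7,8,9,10}:21
  |U|=8: {0,2,3,4,5,6,8,10}:1  {1,4,5,6,7,8,9,10}:36  {2,3,4,5,6,8,9,10}:8  {3,4,5,6,7,8,9,10}:28
  |U|=9: {0,2,3,4,5,6,8,9,10}:9  {1,3,4,5,6,7,8,9,10}:64  {2,3,4,5,6,7,8,9,10}:36
  start at 0(f): 100
  start at 1(e): 45
sum over floor = 145

145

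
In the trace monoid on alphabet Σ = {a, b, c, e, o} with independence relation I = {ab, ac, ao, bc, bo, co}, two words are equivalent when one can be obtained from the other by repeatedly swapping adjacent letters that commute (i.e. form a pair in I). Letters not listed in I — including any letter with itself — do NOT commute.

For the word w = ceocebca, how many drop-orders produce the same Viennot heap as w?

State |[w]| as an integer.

12

0(c) covers ∅
1(e) covers 0:c
2(o) covers 1:e
3(c) covers 1:e
4(e) covers 2:o, 3:c
5(b) covers 4:e
6(c) covers 4:e
7(a) covers 4:e
floor of heap: 0:c
completions by unplaced set U, small U first (add the entries for U minus each lowest piece of U):
  |U|=1: {5}:1  {6}:1  {7}:1
  |U|=2: {5,6}:2  {5,7}:2  {6,7}:2
  |U|=3: {5,6,7}:6
  |U|=4: {4,5,6,7}:6
  |U|=5: {2,4,5,6,7}:6  {3,4,5,6,7}:6
  |U|=6: {2,3,4,5,6,7}:12
  start at 0(c): 12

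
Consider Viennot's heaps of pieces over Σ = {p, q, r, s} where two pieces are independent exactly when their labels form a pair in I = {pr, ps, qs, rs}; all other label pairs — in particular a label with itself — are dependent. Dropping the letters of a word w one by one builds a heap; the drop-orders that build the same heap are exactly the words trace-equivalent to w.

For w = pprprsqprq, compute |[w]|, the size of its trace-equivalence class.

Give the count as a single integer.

#0=p has no predecessor
#1=p depends on [0:p]
#2=r has no predecessor
#3=p depends on [1:p]
#4=r depends on [2:r]
#5=s has no predecessor
#6=q depends on [3:p, 4:r]
#7=p depends on [6:q]
#8=r depends on [6:q]
#9=q depends on [7:p, 8:r]
sources: [0:p, 2:r, 5:s]
N(rest) = Σ N(rest − s) over sources s of rest; N(one piece) = 1:
  size 1 → [5]=1  [9]=1
  size 2 → [5,9]=2  [7,9]=1  [8,9]=1
  size 3 → [5,7,9]=3  [5,8,9]=3  [7,8,9]=2
  size 4 → [5,7,8,9]=8  [6,7,8,9]=2
  size 5 → [3,6,7,8,9]=2  [4,6,7,8,9]=2  [5,6,7,8,9]=10
  size 6 → [1,3,6,7,8,9]=2  [2,4,6,7,8,9]=2  [3,4,6,7,8,9]=4  [3,5,6,7,8,9]=12  [4,5,6,7,8,9]=12
  size 7 → [0,1,3,6,7,8,9]=2  [1,3,4,6,7,8,9]=6  [1,3,5,6,7,8,9]=14  [2,3,4,6,7,8,9]=6  [2,4,5,6,7,8,9]=14  [3,4,5,6,7,8,9]=28
  size 8 → [0,1,3,4,6,7,8,9]=8  [0,1,3,5,6,7,8,9]=16  [1,2,3,4,6,7,8,9]=12  [1,3,4,5,6,7,8,9]=48  [2,3,4,5,6,7,8,9]=48
  first=0(p) contributes 108
  first=2(r) contributes 72
  first=5(s) contributes 20
|[w]| = 200

200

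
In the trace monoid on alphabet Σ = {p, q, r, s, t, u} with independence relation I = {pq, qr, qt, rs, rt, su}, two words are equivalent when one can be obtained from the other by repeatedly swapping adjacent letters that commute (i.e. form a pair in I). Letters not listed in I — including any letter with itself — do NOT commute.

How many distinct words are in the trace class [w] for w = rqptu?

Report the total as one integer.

4

drop 0:r onto floor
drop 1:q onto floor
drop 2:p onto {0:r}
drop 3:t onto {2:p}
drop 4:u onto {1:q, 3:t}
ground layer = {0:r, 1:q}
drop-orders for the pieces not yet dropped (sum over which currently-grounded one goes next):
  1 to go: {4} 1
  2 to go: {1,4} 1  {3,4} 1
  3 to go: {1,3,4} 2  {2,3,4} 1
  if 0:r drops first: 3 orders
  if 1:q drops first: 1 orders
heap linearizations: 4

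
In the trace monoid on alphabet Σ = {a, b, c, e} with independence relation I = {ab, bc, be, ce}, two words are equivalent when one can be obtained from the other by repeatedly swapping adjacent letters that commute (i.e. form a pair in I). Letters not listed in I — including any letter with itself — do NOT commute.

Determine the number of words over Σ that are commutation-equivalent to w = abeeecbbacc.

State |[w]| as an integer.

660

drop 0:a onto floor
drop 1:b onto floor
drop 2:e onto {0:a}
drop 3:e onto {2:e}
drop 4:e onto {3:e}
drop 5:c onto {0:a}
drop 6:b onto {1:b}
drop 7:b onto {6:b}
drop 8:a onto {4:e, 5:c}
drop 9:c onto {8:a}
drop 10:c onto {9:c}
ground layer = {0:a, 1:b}
drop-orders for the pieces not yet dropped (sum over which currently-grounded one goes next):
  1 to go: {7} 1  {10} 1
  2 to go: {6,7} 1  {7,10} 2  {9,10} 1
  3 to go: {1,6,7} 1  {6,7,10} 3  {7,9,10} 3  {8,9,10} 1
  4 to go: {1,6,7,10} 4  {4,8,9,10} 1  {5,8,9,10} 1  {6,7,9,10} 6  {7,8,9,10} 4
  5 to go: {1,6,7,9,10} 10  {3,4,8,9,10} 1  {4,5,8,9,10} 2  {4,7,8,9,10} 5  {5,7,8,9,10} 5  {6,7,8,9,10} 10
  6 to go: {1,6,7,8,9,10} 20  {2,3,4,8,9,10} 1  {3,4,5,8,9,10} 3  {3,4,7,8,9,10} 6  {4,5,7,8,9,10} 12  {4,6,7,8,9,10} 15  {5,6,7,8,9,10} 15
  7 to go: {1,4,6,7,8,9,10} 35  {1,5,6,7,8,9,10} 35  {2,3,4,5,8,9,10} 4  {2,3,4,7,8,9,10} 7  {3,4,5,7,8,9,10} 21  {3,4,6,7,8,9,10} 21  {4,5,6,7,8,9,10} 42
  8 to go: {0,2,3,4,5,8,9,10} 4  {1,3,4,6,7,8,9,10} 56  {1,4,5,6,7,8,9,10} 112  {2,3,4,5,7,8,9,10} 32  {2,3,4,6,7,8,9,10} 28  {3,4,5,6,7,8,9,10} 84
  9 to go: {0,2,3,4,5,7,8,9,10} 36  {1,2,3,4,6,7,8,9,10} 84  {1,3,4,5,6,7,8,9,10} 252  {2,3,4,5,6,7,8,9,10} 144
  if 0:a drops first: 480 orders
  if 1:b drops first: 180 orders
heap linearizations: 660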